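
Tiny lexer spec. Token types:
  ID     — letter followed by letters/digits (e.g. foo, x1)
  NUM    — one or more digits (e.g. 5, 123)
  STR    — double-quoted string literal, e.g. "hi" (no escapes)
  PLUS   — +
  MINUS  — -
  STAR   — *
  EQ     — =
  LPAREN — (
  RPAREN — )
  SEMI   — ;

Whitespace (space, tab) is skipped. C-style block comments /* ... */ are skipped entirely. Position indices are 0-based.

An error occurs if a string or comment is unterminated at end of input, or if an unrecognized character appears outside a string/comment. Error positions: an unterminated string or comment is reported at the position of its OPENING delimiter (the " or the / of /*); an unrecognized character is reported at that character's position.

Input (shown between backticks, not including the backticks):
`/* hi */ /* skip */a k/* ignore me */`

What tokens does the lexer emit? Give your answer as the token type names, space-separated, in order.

Answer: ID ID

Derivation:
pos=0: enter COMMENT mode (saw '/*')
exit COMMENT mode (now at pos=8)
pos=9: enter COMMENT mode (saw '/*')
exit COMMENT mode (now at pos=19)
pos=19: emit ID 'a' (now at pos=20)
pos=21: emit ID 'k' (now at pos=22)
pos=22: enter COMMENT mode (saw '/*')
exit COMMENT mode (now at pos=37)
DONE. 2 tokens: [ID, ID]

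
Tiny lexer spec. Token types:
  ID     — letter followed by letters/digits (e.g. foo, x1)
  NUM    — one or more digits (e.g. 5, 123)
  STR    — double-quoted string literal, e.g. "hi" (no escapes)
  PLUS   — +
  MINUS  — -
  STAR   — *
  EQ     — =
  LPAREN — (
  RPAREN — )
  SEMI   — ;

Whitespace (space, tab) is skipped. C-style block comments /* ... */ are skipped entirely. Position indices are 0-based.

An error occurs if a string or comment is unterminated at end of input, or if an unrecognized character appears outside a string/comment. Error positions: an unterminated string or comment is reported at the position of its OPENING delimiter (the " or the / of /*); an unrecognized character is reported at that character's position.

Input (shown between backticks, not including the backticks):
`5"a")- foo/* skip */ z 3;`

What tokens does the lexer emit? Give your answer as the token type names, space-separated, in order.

Answer: NUM STR RPAREN MINUS ID ID NUM SEMI

Derivation:
pos=0: emit NUM '5' (now at pos=1)
pos=1: enter STRING mode
pos=1: emit STR "a" (now at pos=4)
pos=4: emit RPAREN ')'
pos=5: emit MINUS '-'
pos=7: emit ID 'foo' (now at pos=10)
pos=10: enter COMMENT mode (saw '/*')
exit COMMENT mode (now at pos=20)
pos=21: emit ID 'z' (now at pos=22)
pos=23: emit NUM '3' (now at pos=24)
pos=24: emit SEMI ';'
DONE. 8 tokens: [NUM, STR, RPAREN, MINUS, ID, ID, NUM, SEMI]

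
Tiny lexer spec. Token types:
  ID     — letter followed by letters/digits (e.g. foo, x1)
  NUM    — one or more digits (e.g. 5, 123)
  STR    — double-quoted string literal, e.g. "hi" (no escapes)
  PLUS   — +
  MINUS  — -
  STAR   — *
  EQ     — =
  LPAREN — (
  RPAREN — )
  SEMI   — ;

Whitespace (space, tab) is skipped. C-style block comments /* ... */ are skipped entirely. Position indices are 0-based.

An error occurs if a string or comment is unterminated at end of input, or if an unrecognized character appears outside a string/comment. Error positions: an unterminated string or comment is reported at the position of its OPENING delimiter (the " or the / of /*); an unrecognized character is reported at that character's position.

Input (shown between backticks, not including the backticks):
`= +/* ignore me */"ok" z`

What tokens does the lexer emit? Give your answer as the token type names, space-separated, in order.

Answer: EQ PLUS STR ID

Derivation:
pos=0: emit EQ '='
pos=2: emit PLUS '+'
pos=3: enter COMMENT mode (saw '/*')
exit COMMENT mode (now at pos=18)
pos=18: enter STRING mode
pos=18: emit STR "ok" (now at pos=22)
pos=23: emit ID 'z' (now at pos=24)
DONE. 4 tokens: [EQ, PLUS, STR, ID]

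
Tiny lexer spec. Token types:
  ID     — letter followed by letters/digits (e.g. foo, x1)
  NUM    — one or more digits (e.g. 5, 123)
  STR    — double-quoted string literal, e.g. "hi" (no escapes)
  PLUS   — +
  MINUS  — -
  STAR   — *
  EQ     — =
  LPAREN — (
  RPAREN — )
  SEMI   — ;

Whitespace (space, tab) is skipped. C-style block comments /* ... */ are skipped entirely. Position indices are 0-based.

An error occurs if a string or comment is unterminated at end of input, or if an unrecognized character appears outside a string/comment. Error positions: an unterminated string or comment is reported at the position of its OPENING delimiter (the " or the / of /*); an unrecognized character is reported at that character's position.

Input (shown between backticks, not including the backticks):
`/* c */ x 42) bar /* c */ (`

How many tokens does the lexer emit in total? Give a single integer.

Answer: 5

Derivation:
pos=0: enter COMMENT mode (saw '/*')
exit COMMENT mode (now at pos=7)
pos=8: emit ID 'x' (now at pos=9)
pos=10: emit NUM '42' (now at pos=12)
pos=12: emit RPAREN ')'
pos=14: emit ID 'bar' (now at pos=17)
pos=18: enter COMMENT mode (saw '/*')
exit COMMENT mode (now at pos=25)
pos=26: emit LPAREN '('
DONE. 5 tokens: [ID, NUM, RPAREN, ID, LPAREN]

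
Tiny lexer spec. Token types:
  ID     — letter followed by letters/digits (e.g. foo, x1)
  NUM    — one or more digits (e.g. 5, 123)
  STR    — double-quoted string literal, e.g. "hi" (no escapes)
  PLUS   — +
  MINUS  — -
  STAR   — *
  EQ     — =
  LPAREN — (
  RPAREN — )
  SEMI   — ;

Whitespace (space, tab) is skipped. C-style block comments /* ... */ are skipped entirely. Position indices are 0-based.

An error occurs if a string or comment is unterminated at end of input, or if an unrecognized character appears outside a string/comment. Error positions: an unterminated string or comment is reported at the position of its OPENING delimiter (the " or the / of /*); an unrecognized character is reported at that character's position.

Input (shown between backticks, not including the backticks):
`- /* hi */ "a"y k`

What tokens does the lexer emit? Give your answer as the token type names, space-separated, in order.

pos=0: emit MINUS '-'
pos=2: enter COMMENT mode (saw '/*')
exit COMMENT mode (now at pos=10)
pos=11: enter STRING mode
pos=11: emit STR "a" (now at pos=14)
pos=14: emit ID 'y' (now at pos=15)
pos=16: emit ID 'k' (now at pos=17)
DONE. 4 tokens: [MINUS, STR, ID, ID]

Answer: MINUS STR ID ID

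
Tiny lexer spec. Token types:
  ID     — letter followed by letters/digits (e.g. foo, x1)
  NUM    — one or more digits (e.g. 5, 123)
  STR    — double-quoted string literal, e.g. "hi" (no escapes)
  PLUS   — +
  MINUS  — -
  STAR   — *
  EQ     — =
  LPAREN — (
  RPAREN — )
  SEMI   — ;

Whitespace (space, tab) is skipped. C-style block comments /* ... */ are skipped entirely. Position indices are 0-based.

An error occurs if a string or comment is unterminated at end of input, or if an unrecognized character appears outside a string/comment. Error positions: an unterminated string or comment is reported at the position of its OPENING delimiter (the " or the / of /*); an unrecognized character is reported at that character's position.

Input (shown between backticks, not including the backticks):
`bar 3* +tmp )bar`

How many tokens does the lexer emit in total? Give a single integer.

pos=0: emit ID 'bar' (now at pos=3)
pos=4: emit NUM '3' (now at pos=5)
pos=5: emit STAR '*'
pos=7: emit PLUS '+'
pos=8: emit ID 'tmp' (now at pos=11)
pos=12: emit RPAREN ')'
pos=13: emit ID 'bar' (now at pos=16)
DONE. 7 tokens: [ID, NUM, STAR, PLUS, ID, RPAREN, ID]

Answer: 7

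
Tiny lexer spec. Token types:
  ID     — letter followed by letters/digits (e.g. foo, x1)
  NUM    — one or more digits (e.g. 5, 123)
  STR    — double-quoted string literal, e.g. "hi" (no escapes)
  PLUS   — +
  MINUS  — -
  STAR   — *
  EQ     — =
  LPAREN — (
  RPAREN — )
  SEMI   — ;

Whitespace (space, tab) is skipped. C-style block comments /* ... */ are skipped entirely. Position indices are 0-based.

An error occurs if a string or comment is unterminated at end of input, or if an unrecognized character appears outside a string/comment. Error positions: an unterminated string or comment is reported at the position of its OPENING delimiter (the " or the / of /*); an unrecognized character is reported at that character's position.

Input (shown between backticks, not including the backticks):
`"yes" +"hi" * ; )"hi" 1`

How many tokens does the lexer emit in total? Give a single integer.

pos=0: enter STRING mode
pos=0: emit STR "yes" (now at pos=5)
pos=6: emit PLUS '+'
pos=7: enter STRING mode
pos=7: emit STR "hi" (now at pos=11)
pos=12: emit STAR '*'
pos=14: emit SEMI ';'
pos=16: emit RPAREN ')'
pos=17: enter STRING mode
pos=17: emit STR "hi" (now at pos=21)
pos=22: emit NUM '1' (now at pos=23)
DONE. 8 tokens: [STR, PLUS, STR, STAR, SEMI, RPAREN, STR, NUM]

Answer: 8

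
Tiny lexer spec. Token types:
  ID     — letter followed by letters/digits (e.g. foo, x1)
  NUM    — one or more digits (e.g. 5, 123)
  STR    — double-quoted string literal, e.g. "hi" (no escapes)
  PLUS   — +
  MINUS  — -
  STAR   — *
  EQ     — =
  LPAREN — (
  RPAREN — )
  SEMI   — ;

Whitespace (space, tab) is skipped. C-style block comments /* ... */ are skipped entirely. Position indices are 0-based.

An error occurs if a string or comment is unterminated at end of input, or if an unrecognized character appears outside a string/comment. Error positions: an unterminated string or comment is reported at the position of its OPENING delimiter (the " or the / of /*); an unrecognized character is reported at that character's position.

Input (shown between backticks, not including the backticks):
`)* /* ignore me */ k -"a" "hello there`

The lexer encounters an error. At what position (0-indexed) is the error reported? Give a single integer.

pos=0: emit RPAREN ')'
pos=1: emit STAR '*'
pos=3: enter COMMENT mode (saw '/*')
exit COMMENT mode (now at pos=18)
pos=19: emit ID 'k' (now at pos=20)
pos=21: emit MINUS '-'
pos=22: enter STRING mode
pos=22: emit STR "a" (now at pos=25)
pos=26: enter STRING mode
pos=26: ERROR — unterminated string

Answer: 26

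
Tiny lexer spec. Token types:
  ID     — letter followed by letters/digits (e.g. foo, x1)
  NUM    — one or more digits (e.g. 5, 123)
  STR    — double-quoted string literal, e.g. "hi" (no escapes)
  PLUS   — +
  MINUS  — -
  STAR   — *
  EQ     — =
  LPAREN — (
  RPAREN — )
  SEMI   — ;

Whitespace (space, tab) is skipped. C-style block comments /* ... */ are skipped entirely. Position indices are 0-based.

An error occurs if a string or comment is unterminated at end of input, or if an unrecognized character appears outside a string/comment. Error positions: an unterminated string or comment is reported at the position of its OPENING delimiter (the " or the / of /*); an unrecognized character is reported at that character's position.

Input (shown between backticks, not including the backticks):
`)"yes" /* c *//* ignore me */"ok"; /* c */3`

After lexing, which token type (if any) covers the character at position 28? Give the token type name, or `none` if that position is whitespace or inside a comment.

Answer: none

Derivation:
pos=0: emit RPAREN ')'
pos=1: enter STRING mode
pos=1: emit STR "yes" (now at pos=6)
pos=7: enter COMMENT mode (saw '/*')
exit COMMENT mode (now at pos=14)
pos=14: enter COMMENT mode (saw '/*')
exit COMMENT mode (now at pos=29)
pos=29: enter STRING mode
pos=29: emit STR "ok" (now at pos=33)
pos=33: emit SEMI ';'
pos=35: enter COMMENT mode (saw '/*')
exit COMMENT mode (now at pos=42)
pos=42: emit NUM '3' (now at pos=43)
DONE. 5 tokens: [RPAREN, STR, STR, SEMI, NUM]
Position 28: char is '/' -> none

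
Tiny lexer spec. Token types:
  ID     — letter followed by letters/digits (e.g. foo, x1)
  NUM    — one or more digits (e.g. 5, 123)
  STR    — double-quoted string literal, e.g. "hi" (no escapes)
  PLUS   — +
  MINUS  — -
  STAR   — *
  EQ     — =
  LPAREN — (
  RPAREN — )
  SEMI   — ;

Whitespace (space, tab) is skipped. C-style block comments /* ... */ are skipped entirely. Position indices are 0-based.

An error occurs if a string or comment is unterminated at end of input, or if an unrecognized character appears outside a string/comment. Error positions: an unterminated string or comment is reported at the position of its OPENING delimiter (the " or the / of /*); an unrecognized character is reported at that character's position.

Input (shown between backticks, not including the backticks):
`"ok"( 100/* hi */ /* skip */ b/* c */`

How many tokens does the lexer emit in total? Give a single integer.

pos=0: enter STRING mode
pos=0: emit STR "ok" (now at pos=4)
pos=4: emit LPAREN '('
pos=6: emit NUM '100' (now at pos=9)
pos=9: enter COMMENT mode (saw '/*')
exit COMMENT mode (now at pos=17)
pos=18: enter COMMENT mode (saw '/*')
exit COMMENT mode (now at pos=28)
pos=29: emit ID 'b' (now at pos=30)
pos=30: enter COMMENT mode (saw '/*')
exit COMMENT mode (now at pos=37)
DONE. 4 tokens: [STR, LPAREN, NUM, ID]

Answer: 4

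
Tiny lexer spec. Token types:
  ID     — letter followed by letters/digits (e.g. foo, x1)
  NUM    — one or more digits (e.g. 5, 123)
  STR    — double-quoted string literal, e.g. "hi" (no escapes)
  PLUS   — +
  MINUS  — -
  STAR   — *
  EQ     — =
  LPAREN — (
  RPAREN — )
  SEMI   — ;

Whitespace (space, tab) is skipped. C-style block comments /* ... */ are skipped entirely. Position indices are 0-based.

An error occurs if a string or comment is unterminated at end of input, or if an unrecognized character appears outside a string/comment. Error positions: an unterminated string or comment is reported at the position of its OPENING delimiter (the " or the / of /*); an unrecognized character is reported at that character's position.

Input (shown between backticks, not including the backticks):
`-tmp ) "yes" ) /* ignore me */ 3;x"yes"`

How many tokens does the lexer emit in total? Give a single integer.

Answer: 9

Derivation:
pos=0: emit MINUS '-'
pos=1: emit ID 'tmp' (now at pos=4)
pos=5: emit RPAREN ')'
pos=7: enter STRING mode
pos=7: emit STR "yes" (now at pos=12)
pos=13: emit RPAREN ')'
pos=15: enter COMMENT mode (saw '/*')
exit COMMENT mode (now at pos=30)
pos=31: emit NUM '3' (now at pos=32)
pos=32: emit SEMI ';'
pos=33: emit ID 'x' (now at pos=34)
pos=34: enter STRING mode
pos=34: emit STR "yes" (now at pos=39)
DONE. 9 tokens: [MINUS, ID, RPAREN, STR, RPAREN, NUM, SEMI, ID, STR]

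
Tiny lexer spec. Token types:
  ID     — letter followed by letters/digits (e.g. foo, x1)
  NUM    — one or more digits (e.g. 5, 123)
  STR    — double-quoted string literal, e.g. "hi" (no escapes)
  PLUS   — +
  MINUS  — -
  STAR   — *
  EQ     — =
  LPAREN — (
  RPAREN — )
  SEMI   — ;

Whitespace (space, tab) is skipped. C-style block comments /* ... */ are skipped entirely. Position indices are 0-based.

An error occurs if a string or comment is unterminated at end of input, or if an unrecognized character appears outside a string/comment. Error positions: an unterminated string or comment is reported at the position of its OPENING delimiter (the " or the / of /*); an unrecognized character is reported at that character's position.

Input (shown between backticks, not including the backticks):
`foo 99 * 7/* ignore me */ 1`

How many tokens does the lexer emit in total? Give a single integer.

Answer: 5

Derivation:
pos=0: emit ID 'foo' (now at pos=3)
pos=4: emit NUM '99' (now at pos=6)
pos=7: emit STAR '*'
pos=9: emit NUM '7' (now at pos=10)
pos=10: enter COMMENT mode (saw '/*')
exit COMMENT mode (now at pos=25)
pos=26: emit NUM '1' (now at pos=27)
DONE. 5 tokens: [ID, NUM, STAR, NUM, NUM]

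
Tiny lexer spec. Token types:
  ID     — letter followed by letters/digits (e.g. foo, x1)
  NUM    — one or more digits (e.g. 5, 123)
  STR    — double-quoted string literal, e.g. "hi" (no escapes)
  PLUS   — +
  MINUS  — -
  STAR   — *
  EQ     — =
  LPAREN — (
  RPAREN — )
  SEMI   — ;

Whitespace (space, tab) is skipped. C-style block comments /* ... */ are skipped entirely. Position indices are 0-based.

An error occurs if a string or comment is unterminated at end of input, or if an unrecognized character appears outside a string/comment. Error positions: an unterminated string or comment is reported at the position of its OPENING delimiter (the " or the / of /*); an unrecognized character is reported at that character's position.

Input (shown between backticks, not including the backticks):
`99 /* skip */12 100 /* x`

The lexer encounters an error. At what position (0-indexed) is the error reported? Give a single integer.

Answer: 20

Derivation:
pos=0: emit NUM '99' (now at pos=2)
pos=3: enter COMMENT mode (saw '/*')
exit COMMENT mode (now at pos=13)
pos=13: emit NUM '12' (now at pos=15)
pos=16: emit NUM '100' (now at pos=19)
pos=20: enter COMMENT mode (saw '/*')
pos=20: ERROR — unterminated comment (reached EOF)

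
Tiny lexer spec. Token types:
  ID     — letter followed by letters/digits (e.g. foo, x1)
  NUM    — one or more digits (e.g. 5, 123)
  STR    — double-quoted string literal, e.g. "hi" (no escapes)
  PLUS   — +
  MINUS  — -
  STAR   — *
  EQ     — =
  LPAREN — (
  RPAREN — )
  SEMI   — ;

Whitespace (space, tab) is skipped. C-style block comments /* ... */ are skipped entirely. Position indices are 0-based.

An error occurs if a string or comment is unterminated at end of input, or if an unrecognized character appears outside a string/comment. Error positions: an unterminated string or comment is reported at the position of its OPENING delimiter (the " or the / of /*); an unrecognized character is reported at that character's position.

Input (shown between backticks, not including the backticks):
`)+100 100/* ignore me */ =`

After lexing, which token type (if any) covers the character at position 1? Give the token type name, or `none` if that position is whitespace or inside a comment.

Answer: PLUS

Derivation:
pos=0: emit RPAREN ')'
pos=1: emit PLUS '+'
pos=2: emit NUM '100' (now at pos=5)
pos=6: emit NUM '100' (now at pos=9)
pos=9: enter COMMENT mode (saw '/*')
exit COMMENT mode (now at pos=24)
pos=25: emit EQ '='
DONE. 5 tokens: [RPAREN, PLUS, NUM, NUM, EQ]
Position 1: char is '+' -> PLUS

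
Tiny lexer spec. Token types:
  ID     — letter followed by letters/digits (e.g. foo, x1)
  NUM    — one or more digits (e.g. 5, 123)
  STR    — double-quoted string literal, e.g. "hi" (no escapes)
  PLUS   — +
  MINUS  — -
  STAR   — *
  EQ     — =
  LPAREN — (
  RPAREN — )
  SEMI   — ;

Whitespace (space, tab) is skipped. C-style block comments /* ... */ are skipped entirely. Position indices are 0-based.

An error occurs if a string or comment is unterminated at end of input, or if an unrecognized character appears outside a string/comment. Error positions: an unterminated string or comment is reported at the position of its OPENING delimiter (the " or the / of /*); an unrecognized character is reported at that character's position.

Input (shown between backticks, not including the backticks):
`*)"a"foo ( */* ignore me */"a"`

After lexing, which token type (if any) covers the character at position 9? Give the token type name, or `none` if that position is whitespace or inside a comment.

pos=0: emit STAR '*'
pos=1: emit RPAREN ')'
pos=2: enter STRING mode
pos=2: emit STR "a" (now at pos=5)
pos=5: emit ID 'foo' (now at pos=8)
pos=9: emit LPAREN '('
pos=11: emit STAR '*'
pos=12: enter COMMENT mode (saw '/*')
exit COMMENT mode (now at pos=27)
pos=27: enter STRING mode
pos=27: emit STR "a" (now at pos=30)
DONE. 7 tokens: [STAR, RPAREN, STR, ID, LPAREN, STAR, STR]
Position 9: char is '(' -> LPAREN

Answer: LPAREN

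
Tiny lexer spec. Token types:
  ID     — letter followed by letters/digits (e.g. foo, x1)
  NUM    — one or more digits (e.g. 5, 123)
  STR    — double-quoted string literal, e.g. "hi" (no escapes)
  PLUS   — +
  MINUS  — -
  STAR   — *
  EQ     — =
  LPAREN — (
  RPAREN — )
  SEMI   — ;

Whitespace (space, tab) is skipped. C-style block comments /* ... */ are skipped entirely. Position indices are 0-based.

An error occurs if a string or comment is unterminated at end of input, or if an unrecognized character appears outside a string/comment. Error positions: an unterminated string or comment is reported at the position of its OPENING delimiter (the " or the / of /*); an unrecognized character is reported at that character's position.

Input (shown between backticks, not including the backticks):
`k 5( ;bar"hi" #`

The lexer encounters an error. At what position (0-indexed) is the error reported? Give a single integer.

Answer: 14

Derivation:
pos=0: emit ID 'k' (now at pos=1)
pos=2: emit NUM '5' (now at pos=3)
pos=3: emit LPAREN '('
pos=5: emit SEMI ';'
pos=6: emit ID 'bar' (now at pos=9)
pos=9: enter STRING mode
pos=9: emit STR "hi" (now at pos=13)
pos=14: ERROR — unrecognized char '#'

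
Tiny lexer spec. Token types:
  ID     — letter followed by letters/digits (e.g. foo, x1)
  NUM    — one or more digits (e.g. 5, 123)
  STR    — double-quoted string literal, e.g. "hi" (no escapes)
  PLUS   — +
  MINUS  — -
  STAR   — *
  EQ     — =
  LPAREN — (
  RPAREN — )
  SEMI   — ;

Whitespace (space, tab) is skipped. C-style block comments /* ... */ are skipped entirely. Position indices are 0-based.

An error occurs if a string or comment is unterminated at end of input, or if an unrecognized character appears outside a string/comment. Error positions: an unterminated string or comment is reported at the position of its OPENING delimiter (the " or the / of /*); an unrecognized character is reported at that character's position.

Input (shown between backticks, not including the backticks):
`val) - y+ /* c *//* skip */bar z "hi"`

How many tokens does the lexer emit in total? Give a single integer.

pos=0: emit ID 'val' (now at pos=3)
pos=3: emit RPAREN ')'
pos=5: emit MINUS '-'
pos=7: emit ID 'y' (now at pos=8)
pos=8: emit PLUS '+'
pos=10: enter COMMENT mode (saw '/*')
exit COMMENT mode (now at pos=17)
pos=17: enter COMMENT mode (saw '/*')
exit COMMENT mode (now at pos=27)
pos=27: emit ID 'bar' (now at pos=30)
pos=31: emit ID 'z' (now at pos=32)
pos=33: enter STRING mode
pos=33: emit STR "hi" (now at pos=37)
DONE. 8 tokens: [ID, RPAREN, MINUS, ID, PLUS, ID, ID, STR]

Answer: 8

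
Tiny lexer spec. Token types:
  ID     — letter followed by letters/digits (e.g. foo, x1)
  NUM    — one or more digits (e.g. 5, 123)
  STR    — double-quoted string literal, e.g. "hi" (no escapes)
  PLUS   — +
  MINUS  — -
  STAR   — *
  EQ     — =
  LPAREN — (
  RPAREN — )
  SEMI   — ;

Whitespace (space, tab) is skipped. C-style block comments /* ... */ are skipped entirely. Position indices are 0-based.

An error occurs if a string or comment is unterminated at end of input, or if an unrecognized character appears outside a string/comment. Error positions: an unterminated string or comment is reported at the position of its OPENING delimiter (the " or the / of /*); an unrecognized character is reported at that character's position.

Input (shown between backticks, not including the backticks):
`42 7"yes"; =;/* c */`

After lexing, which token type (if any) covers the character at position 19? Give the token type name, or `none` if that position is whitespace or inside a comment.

Answer: none

Derivation:
pos=0: emit NUM '42' (now at pos=2)
pos=3: emit NUM '7' (now at pos=4)
pos=4: enter STRING mode
pos=4: emit STR "yes" (now at pos=9)
pos=9: emit SEMI ';'
pos=11: emit EQ '='
pos=12: emit SEMI ';'
pos=13: enter COMMENT mode (saw '/*')
exit COMMENT mode (now at pos=20)
DONE. 6 tokens: [NUM, NUM, STR, SEMI, EQ, SEMI]
Position 19: char is '/' -> none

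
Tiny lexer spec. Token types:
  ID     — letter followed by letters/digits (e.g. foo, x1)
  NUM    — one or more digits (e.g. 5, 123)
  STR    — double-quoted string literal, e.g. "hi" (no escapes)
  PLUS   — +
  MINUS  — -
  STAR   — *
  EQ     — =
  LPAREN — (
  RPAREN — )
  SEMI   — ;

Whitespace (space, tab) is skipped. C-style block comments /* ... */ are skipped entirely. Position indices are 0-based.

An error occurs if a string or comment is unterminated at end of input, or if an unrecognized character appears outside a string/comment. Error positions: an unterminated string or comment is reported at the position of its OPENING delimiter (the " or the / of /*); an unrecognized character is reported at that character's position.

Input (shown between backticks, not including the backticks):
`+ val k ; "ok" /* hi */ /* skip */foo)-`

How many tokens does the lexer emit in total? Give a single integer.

Answer: 8

Derivation:
pos=0: emit PLUS '+'
pos=2: emit ID 'val' (now at pos=5)
pos=6: emit ID 'k' (now at pos=7)
pos=8: emit SEMI ';'
pos=10: enter STRING mode
pos=10: emit STR "ok" (now at pos=14)
pos=15: enter COMMENT mode (saw '/*')
exit COMMENT mode (now at pos=23)
pos=24: enter COMMENT mode (saw '/*')
exit COMMENT mode (now at pos=34)
pos=34: emit ID 'foo' (now at pos=37)
pos=37: emit RPAREN ')'
pos=38: emit MINUS '-'
DONE. 8 tokens: [PLUS, ID, ID, SEMI, STR, ID, RPAREN, MINUS]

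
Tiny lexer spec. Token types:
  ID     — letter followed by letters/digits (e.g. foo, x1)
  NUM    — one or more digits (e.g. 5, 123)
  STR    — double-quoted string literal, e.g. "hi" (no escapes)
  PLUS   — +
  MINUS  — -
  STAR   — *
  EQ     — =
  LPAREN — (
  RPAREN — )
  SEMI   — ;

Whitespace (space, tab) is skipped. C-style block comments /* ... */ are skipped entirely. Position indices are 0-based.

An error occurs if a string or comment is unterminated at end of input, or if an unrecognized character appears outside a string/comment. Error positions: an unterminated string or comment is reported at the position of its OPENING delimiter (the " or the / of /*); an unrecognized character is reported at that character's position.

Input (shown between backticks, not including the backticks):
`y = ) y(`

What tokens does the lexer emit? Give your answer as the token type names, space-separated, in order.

Answer: ID EQ RPAREN ID LPAREN

Derivation:
pos=0: emit ID 'y' (now at pos=1)
pos=2: emit EQ '='
pos=4: emit RPAREN ')'
pos=6: emit ID 'y' (now at pos=7)
pos=7: emit LPAREN '('
DONE. 5 tokens: [ID, EQ, RPAREN, ID, LPAREN]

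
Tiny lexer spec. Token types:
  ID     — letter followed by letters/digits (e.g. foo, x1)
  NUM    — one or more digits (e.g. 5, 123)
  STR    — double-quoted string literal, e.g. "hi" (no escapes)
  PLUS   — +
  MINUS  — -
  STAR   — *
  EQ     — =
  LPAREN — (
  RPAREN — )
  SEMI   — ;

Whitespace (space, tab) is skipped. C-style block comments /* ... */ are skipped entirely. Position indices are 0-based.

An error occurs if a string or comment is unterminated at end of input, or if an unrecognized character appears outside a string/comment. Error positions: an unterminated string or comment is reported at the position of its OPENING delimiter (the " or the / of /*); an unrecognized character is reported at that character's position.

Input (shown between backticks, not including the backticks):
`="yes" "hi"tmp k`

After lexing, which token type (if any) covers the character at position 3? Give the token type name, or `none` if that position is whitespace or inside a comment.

Answer: STR

Derivation:
pos=0: emit EQ '='
pos=1: enter STRING mode
pos=1: emit STR "yes" (now at pos=6)
pos=7: enter STRING mode
pos=7: emit STR "hi" (now at pos=11)
pos=11: emit ID 'tmp' (now at pos=14)
pos=15: emit ID 'k' (now at pos=16)
DONE. 5 tokens: [EQ, STR, STR, ID, ID]
Position 3: char is 'e' -> STR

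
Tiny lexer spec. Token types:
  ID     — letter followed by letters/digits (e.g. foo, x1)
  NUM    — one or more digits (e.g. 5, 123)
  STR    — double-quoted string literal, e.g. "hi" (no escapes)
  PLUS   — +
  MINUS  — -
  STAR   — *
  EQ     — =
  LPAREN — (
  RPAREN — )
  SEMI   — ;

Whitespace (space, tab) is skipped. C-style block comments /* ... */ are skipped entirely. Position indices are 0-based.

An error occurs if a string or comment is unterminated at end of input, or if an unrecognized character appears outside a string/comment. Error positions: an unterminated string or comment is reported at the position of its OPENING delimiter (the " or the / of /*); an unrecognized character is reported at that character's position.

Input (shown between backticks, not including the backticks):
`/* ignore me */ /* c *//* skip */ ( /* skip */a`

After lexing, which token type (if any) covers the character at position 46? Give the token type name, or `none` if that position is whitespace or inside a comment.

pos=0: enter COMMENT mode (saw '/*')
exit COMMENT mode (now at pos=15)
pos=16: enter COMMENT mode (saw '/*')
exit COMMENT mode (now at pos=23)
pos=23: enter COMMENT mode (saw '/*')
exit COMMENT mode (now at pos=33)
pos=34: emit LPAREN '('
pos=36: enter COMMENT mode (saw '/*')
exit COMMENT mode (now at pos=46)
pos=46: emit ID 'a' (now at pos=47)
DONE. 2 tokens: [LPAREN, ID]
Position 46: char is 'a' -> ID

Answer: ID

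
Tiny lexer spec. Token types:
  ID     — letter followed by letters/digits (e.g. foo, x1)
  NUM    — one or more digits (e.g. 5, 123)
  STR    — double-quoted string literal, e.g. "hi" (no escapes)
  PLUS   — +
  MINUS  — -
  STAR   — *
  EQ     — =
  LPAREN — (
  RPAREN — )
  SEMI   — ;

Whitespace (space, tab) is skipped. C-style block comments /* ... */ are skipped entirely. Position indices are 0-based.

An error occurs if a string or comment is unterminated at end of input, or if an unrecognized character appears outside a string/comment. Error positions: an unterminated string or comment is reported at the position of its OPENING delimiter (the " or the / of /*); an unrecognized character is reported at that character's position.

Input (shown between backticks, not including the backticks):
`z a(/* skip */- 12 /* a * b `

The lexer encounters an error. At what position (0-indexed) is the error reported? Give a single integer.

pos=0: emit ID 'z' (now at pos=1)
pos=2: emit ID 'a' (now at pos=3)
pos=3: emit LPAREN '('
pos=4: enter COMMENT mode (saw '/*')
exit COMMENT mode (now at pos=14)
pos=14: emit MINUS '-'
pos=16: emit NUM '12' (now at pos=18)
pos=19: enter COMMENT mode (saw '/*')
pos=19: ERROR — unterminated comment (reached EOF)

Answer: 19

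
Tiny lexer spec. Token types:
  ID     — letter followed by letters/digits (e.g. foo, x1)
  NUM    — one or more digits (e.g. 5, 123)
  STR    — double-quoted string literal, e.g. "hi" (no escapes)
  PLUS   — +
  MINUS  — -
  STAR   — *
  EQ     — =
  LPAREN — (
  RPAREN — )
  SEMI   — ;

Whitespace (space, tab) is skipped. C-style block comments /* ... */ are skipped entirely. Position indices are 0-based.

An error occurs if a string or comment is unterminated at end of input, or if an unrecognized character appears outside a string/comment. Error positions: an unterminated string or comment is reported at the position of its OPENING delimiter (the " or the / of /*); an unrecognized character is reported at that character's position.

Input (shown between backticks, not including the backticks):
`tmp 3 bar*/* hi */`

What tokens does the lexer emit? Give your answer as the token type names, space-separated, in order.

pos=0: emit ID 'tmp' (now at pos=3)
pos=4: emit NUM '3' (now at pos=5)
pos=6: emit ID 'bar' (now at pos=9)
pos=9: emit STAR '*'
pos=10: enter COMMENT mode (saw '/*')
exit COMMENT mode (now at pos=18)
DONE. 4 tokens: [ID, NUM, ID, STAR]

Answer: ID NUM ID STAR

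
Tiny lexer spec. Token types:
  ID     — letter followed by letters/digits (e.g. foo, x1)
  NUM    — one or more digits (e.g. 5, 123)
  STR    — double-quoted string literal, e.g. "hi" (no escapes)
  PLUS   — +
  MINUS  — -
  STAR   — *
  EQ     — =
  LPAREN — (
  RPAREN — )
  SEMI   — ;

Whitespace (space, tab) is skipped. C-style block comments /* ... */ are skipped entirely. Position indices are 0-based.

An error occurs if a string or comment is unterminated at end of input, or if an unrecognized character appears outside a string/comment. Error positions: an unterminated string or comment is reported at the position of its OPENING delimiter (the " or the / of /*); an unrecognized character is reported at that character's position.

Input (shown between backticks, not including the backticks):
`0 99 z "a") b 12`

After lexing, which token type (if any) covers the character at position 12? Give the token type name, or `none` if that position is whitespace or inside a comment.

Answer: ID

Derivation:
pos=0: emit NUM '0' (now at pos=1)
pos=2: emit NUM '99' (now at pos=4)
pos=5: emit ID 'z' (now at pos=6)
pos=7: enter STRING mode
pos=7: emit STR "a" (now at pos=10)
pos=10: emit RPAREN ')'
pos=12: emit ID 'b' (now at pos=13)
pos=14: emit NUM '12' (now at pos=16)
DONE. 7 tokens: [NUM, NUM, ID, STR, RPAREN, ID, NUM]
Position 12: char is 'b' -> ID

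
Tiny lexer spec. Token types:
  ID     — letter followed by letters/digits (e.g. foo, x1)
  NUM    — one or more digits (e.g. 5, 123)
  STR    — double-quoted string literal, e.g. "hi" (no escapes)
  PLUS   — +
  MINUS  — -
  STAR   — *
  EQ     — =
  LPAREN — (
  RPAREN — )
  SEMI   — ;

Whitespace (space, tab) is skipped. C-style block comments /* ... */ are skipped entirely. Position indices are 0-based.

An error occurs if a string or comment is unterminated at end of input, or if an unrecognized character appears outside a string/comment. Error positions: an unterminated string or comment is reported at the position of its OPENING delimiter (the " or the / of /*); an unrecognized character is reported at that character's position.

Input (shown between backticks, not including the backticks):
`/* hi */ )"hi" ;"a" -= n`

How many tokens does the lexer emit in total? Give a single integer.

pos=0: enter COMMENT mode (saw '/*')
exit COMMENT mode (now at pos=8)
pos=9: emit RPAREN ')'
pos=10: enter STRING mode
pos=10: emit STR "hi" (now at pos=14)
pos=15: emit SEMI ';'
pos=16: enter STRING mode
pos=16: emit STR "a" (now at pos=19)
pos=20: emit MINUS '-'
pos=21: emit EQ '='
pos=23: emit ID 'n' (now at pos=24)
DONE. 7 tokens: [RPAREN, STR, SEMI, STR, MINUS, EQ, ID]

Answer: 7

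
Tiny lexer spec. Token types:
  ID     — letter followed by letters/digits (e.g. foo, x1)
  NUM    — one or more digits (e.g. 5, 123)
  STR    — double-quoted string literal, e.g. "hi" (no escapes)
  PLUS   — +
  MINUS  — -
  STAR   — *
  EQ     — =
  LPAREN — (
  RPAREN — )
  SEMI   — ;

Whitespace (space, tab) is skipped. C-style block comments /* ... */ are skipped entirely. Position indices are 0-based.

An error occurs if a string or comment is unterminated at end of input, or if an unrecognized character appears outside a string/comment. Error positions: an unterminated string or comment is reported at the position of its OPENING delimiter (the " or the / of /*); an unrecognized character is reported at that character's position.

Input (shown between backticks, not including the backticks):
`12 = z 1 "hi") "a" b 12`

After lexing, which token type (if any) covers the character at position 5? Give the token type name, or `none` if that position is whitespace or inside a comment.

Answer: ID

Derivation:
pos=0: emit NUM '12' (now at pos=2)
pos=3: emit EQ '='
pos=5: emit ID 'z' (now at pos=6)
pos=7: emit NUM '1' (now at pos=8)
pos=9: enter STRING mode
pos=9: emit STR "hi" (now at pos=13)
pos=13: emit RPAREN ')'
pos=15: enter STRING mode
pos=15: emit STR "a" (now at pos=18)
pos=19: emit ID 'b' (now at pos=20)
pos=21: emit NUM '12' (now at pos=23)
DONE. 9 tokens: [NUM, EQ, ID, NUM, STR, RPAREN, STR, ID, NUM]
Position 5: char is 'z' -> ID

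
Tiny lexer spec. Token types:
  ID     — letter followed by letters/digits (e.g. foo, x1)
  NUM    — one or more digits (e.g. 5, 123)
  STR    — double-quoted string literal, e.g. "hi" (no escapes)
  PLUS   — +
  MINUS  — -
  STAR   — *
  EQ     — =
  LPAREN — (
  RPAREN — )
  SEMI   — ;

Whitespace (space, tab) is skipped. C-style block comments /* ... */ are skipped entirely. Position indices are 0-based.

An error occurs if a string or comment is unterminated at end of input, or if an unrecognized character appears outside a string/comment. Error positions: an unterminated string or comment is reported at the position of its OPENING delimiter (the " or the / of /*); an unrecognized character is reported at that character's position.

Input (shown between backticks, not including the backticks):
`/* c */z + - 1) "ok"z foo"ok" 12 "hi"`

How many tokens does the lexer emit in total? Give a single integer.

Answer: 11

Derivation:
pos=0: enter COMMENT mode (saw '/*')
exit COMMENT mode (now at pos=7)
pos=7: emit ID 'z' (now at pos=8)
pos=9: emit PLUS '+'
pos=11: emit MINUS '-'
pos=13: emit NUM '1' (now at pos=14)
pos=14: emit RPAREN ')'
pos=16: enter STRING mode
pos=16: emit STR "ok" (now at pos=20)
pos=20: emit ID 'z' (now at pos=21)
pos=22: emit ID 'foo' (now at pos=25)
pos=25: enter STRING mode
pos=25: emit STR "ok" (now at pos=29)
pos=30: emit NUM '12' (now at pos=32)
pos=33: enter STRING mode
pos=33: emit STR "hi" (now at pos=37)
DONE. 11 tokens: [ID, PLUS, MINUS, NUM, RPAREN, STR, ID, ID, STR, NUM, STR]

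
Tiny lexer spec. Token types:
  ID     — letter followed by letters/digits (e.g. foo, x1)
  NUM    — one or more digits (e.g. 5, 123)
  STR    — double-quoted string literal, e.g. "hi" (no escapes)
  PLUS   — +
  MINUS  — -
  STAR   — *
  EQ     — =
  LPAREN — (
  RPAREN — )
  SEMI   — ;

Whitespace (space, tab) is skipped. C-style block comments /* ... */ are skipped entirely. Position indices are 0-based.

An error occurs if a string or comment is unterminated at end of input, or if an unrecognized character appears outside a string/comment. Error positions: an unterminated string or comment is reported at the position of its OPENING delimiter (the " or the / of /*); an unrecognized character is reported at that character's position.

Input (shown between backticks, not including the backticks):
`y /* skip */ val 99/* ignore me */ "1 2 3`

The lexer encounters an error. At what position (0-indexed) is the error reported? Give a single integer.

Answer: 35

Derivation:
pos=0: emit ID 'y' (now at pos=1)
pos=2: enter COMMENT mode (saw '/*')
exit COMMENT mode (now at pos=12)
pos=13: emit ID 'val' (now at pos=16)
pos=17: emit NUM '99' (now at pos=19)
pos=19: enter COMMENT mode (saw '/*')
exit COMMENT mode (now at pos=34)
pos=35: enter STRING mode
pos=35: ERROR — unterminated string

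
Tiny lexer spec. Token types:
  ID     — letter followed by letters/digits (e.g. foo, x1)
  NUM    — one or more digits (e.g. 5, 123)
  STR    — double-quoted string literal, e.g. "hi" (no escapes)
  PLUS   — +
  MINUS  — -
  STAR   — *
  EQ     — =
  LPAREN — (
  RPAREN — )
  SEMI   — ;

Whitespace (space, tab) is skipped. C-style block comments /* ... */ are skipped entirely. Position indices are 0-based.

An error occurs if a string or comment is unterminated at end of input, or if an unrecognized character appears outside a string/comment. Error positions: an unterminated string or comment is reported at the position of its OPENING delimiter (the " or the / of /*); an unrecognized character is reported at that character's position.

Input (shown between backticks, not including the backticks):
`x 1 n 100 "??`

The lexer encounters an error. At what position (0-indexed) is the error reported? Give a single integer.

pos=0: emit ID 'x' (now at pos=1)
pos=2: emit NUM '1' (now at pos=3)
pos=4: emit ID 'n' (now at pos=5)
pos=6: emit NUM '100' (now at pos=9)
pos=10: enter STRING mode
pos=10: ERROR — unterminated string

Answer: 10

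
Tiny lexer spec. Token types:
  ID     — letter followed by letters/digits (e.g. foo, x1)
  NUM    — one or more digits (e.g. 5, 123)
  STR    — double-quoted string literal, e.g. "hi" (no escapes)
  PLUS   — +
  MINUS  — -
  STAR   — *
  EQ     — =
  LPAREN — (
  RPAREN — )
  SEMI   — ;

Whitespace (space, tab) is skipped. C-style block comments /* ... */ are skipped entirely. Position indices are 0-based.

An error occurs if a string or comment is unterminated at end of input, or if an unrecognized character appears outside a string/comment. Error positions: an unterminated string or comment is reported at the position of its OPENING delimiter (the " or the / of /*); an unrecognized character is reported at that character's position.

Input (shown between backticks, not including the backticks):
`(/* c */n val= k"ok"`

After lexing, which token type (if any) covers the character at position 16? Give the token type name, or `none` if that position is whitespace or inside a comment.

Answer: STR

Derivation:
pos=0: emit LPAREN '('
pos=1: enter COMMENT mode (saw '/*')
exit COMMENT mode (now at pos=8)
pos=8: emit ID 'n' (now at pos=9)
pos=10: emit ID 'val' (now at pos=13)
pos=13: emit EQ '='
pos=15: emit ID 'k' (now at pos=16)
pos=16: enter STRING mode
pos=16: emit STR "ok" (now at pos=20)
DONE. 6 tokens: [LPAREN, ID, ID, EQ, ID, STR]
Position 16: char is '"' -> STR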